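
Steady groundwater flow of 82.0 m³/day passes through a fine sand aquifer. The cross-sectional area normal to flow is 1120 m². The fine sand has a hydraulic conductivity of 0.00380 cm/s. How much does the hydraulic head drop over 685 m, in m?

Convert K: 0.00380 cm/s × 864 = 3.283 m/day.
From Q = K·A·i, i = Q / (K·A) = 82.0 / (3.283 × 1120) = 0.02230.
Head loss Δh = i · L = 0.02230 × 685 = 15.28 m.

15.3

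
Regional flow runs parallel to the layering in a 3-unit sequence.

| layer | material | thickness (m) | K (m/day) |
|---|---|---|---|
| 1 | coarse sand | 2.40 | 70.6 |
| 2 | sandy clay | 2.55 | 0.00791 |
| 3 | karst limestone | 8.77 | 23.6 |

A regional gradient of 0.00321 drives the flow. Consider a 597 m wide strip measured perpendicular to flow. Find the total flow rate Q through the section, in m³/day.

Flow is parallel to layering, so each bed carries its own Darcy discharge and the transmissivities add.
Σ(K_i·b_i) = 70.6×2.40 + 0.00791×2.55 + 23.6×8.77 = 376.4 m²/day.
Hydraulic gradient i = 0.00321.
Q = Σ(K_i·b_i) · W · i = 376.4 × 597 × 0.003210 = 721.4 m³/day.

721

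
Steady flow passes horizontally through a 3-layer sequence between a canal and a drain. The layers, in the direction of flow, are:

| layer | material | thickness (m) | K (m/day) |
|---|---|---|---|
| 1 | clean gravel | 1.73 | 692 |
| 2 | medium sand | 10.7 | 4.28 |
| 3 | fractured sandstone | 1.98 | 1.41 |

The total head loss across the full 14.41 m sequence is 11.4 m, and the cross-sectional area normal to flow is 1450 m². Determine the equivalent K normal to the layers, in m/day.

Flow is perpendicular to layering, so the layers act in series and the equivalent K is the thickness-weighted harmonic mean.
Total thickness L = 1.73 + 10.7 + 1.98 = 14.41 m.
Σ(b_i/K_i) = 1.73/692 + 10.7/4.28 + 1.98/1.41 = 3.907 d.
K_eq = L / Σ(b_i/K_i) = 14.41 / 3.907 = 3.688 m/day.

3.69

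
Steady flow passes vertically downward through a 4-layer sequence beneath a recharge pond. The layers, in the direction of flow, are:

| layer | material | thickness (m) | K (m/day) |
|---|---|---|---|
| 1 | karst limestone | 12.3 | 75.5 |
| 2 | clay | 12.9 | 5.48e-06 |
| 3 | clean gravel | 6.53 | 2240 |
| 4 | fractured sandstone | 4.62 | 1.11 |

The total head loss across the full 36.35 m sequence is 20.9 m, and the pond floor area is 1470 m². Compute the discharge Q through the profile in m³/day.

0.0131

Flow is perpendicular to layering, so the layers act in series and the equivalent K is the thickness-weighted harmonic mean.
Total thickness L = 12.3 + 12.9 + 6.53 + 4.62 = 36.35 m.
Σ(b_i/K_i) = 12.3/75.5 + 12.9/5.48e-06 + 6.53/2240 + 4.62/1.11 = 2.354e+06 d.
K_eq = L / Σ(b_i/K_i) = 36.35 / 2.354e+06 = 1.544e-05 m/day.
Q = K_eq · A · (Δh/L) = 1.544e-05 × 1470 × (20.9/36.35) = 0.01305 m³/day.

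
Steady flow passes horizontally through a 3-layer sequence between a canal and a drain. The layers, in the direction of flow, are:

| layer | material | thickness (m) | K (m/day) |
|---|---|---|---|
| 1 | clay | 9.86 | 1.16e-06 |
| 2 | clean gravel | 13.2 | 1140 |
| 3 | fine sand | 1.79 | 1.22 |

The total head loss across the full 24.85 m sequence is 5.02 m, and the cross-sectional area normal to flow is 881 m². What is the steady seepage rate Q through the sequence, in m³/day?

Flow is perpendicular to layering, so the layers act in series and the equivalent K is the thickness-weighted harmonic mean.
Total thickness L = 9.86 + 13.2 + 1.79 = 24.85 m.
Σ(b_i/K_i) = 9.86/1.16e-06 + 13.2/1140 + 1.79/1.22 = 8.500e+06 d.
K_eq = L / Σ(b_i/K_i) = 24.85 / 8.500e+06 = 2.924e-06 m/day.
Q = K_eq · A · (Δh/L) = 2.924e-06 × 881 × (5.02/24.85) = 0.0005203 m³/day.

0.000520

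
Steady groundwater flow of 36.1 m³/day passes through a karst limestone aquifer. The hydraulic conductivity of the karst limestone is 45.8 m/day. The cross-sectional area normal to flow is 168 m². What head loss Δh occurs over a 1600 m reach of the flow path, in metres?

From Q = K·A·i, i = Q / (K·A) = 36.1 / (45.80 × 168.0) = 0.004692.
Head loss Δh = i · L = 0.004692 × 1600 = 7.507 m.

7.51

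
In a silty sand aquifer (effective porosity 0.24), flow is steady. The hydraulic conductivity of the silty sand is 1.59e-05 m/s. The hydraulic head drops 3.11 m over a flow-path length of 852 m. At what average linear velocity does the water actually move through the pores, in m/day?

0.0209

Convert K: 1.59e-05 m/s × 86400 = 1.374 m/day.
Hydraulic gradient i = Δh / L = 3.11 / 852 = 0.003650.
Darcy flux q = K · i = 1.374 × 0.003650 = 0.005015 m/day.
Seepage velocity v = q / n_e = 0.005015 / 0.24 = 0.02089 m/day.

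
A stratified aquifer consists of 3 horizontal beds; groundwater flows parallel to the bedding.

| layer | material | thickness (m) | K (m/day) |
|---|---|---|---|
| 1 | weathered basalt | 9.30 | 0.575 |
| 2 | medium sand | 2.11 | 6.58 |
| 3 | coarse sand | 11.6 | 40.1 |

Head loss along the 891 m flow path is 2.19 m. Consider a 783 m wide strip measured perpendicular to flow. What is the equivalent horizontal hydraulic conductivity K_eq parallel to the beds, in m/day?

Flow is parallel to layering, so each bed carries its own Darcy discharge and the transmissivities add.
Σ(K_i·b_i) = 0.575×9.30 + 6.58×2.11 + 40.1×11.6 = 484.4 m²/day.
Total thickness b = 23.01 m, so K_eq = Σ(K_i·b_i)/b = 21.05 m/day.

21.1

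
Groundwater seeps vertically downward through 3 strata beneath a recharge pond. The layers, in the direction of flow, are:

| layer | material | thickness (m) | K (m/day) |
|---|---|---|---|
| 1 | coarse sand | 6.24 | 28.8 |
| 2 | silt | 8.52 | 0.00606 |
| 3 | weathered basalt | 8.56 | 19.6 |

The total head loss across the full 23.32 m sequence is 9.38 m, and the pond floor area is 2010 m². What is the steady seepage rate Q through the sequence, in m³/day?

13.4

Flow is perpendicular to layering, so the layers act in series and the equivalent K is the thickness-weighted harmonic mean.
Total thickness L = 6.24 + 8.52 + 8.56 = 23.32 m.
Σ(b_i/K_i) = 6.24/28.8 + 8.52/0.00606 + 8.56/19.6 = 1407 d.
K_eq = L / Σ(b_i/K_i) = 23.32 / 1407 = 0.01658 m/day.
Q = K_eq · A · (Δh/L) = 0.01658 × 2010 × (9.38/23.32) = 13.40 m³/day.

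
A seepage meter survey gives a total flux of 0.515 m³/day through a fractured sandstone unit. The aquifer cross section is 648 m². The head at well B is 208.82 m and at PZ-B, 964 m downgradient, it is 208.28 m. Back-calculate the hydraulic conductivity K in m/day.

1.42

Hydraulic gradient i = (208.82 − 208.28) / 964 = 0.54 / 964 = 0.0005602.
From Q = K·A·i, K = Q / (A·i) = 0.515 / (648.0 × 0.0005602) = 1.419 m/day.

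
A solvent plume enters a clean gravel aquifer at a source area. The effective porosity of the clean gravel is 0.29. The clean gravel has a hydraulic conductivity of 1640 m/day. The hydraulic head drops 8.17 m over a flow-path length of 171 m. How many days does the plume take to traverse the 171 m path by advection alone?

0.633

Hydraulic gradient i = Δh / L = 8.17 / 171 = 0.04778.
Darcy flux q = K · i = 1640 × 0.04778 = 78.36 m/day.
Seepage velocity v = q / n_e = 78.36 / 0.29 = 270.2 m/day.
Travel time t = L / v = 171 / 270.2 = 0.6329 days.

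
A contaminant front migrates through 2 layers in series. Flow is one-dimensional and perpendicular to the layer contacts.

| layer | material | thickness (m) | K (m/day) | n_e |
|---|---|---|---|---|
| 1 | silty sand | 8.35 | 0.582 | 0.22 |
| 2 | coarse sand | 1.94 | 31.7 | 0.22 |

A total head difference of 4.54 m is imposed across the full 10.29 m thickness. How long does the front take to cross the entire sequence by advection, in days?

With flow normal to the layers, continuity requires the same specific discharge q through every layer.
Σ(b_i/K_i) = 8.35/0.582 + 1.94/31.7 = 14.41 d.
q = Δh / Σ(b_i/K_i) = 4.54 / 14.41 = 0.3151 m/day.
In each layer the seepage velocity is v_i = q/n_i, so the layer transit time is t_i = b_i·n_i / q:
  layer 1 (silty sand): t_1 = 8.35 × 0.22 / 0.3151 = 5.830 d
  layer 2 (coarse sand): t_2 = 1.94 × 0.22 / 0.3151 = 1.355 d
Total t = Σ t_i = 7.184 days.

7.18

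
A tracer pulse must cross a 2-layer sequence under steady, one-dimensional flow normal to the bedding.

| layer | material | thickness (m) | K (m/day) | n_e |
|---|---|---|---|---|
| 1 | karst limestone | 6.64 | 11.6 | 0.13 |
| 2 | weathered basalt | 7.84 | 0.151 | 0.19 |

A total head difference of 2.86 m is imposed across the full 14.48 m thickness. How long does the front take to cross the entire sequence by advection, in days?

43.2

With flow normal to the layers, continuity requires the same specific discharge q through every layer.
Σ(b_i/K_i) = 6.64/11.6 + 7.84/0.151 = 52.49 d.
q = Δh / Σ(b_i/K_i) = 2.86 / 52.49 = 0.05448 m/day.
In each layer the seepage velocity is v_i = q/n_i, so the layer transit time is t_i = b_i·n_i / q:
  layer 1 (karst limestone): t_1 = 6.64 × 0.13 / 0.05448 = 15.84 d
  layer 2 (weathered basalt): t_2 = 7.84 × 0.19 / 0.05448 = 27.34 d
Total t = Σ t_i = 43.18 days.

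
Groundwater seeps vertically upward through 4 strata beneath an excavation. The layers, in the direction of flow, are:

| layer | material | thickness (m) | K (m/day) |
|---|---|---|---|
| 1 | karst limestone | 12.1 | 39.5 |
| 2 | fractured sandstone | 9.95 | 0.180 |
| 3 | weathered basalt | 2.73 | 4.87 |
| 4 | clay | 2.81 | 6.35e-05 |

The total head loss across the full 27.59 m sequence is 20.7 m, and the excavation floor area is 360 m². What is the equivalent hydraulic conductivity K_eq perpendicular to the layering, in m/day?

Flow is perpendicular to layering, so the layers act in series and the equivalent K is the thickness-weighted harmonic mean.
Total thickness L = 12.1 + 9.95 + 2.73 + 2.81 = 27.59 m.
Σ(b_i/K_i) = 12.1/39.5 + 9.95/0.180 + 2.73/4.87 + 2.81/6.35e-05 = 44308 d.
K_eq = L / Σ(b_i/K_i) = 27.59 / 44308 = 0.0006227 m/day.

0.000623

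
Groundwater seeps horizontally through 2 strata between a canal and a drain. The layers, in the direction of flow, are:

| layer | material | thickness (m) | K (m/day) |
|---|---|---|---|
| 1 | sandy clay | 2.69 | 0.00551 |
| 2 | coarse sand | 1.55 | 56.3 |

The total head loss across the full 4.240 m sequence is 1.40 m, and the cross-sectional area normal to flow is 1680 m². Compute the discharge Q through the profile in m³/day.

Flow is perpendicular to layering, so the layers act in series and the equivalent K is the thickness-weighted harmonic mean.
Total thickness L = 2.69 + 1.55 = 4.240 m.
Σ(b_i/K_i) = 2.69/0.00551 + 1.55/56.3 = 488.2 d.
K_eq = L / Σ(b_i/K_i) = 4.240 / 488.2 = 0.008684 m/day.
Q = K_eq · A · (Δh/L) = 0.008684 × 1680 × (1.40/4.240) = 4.817 m³/day.

4.82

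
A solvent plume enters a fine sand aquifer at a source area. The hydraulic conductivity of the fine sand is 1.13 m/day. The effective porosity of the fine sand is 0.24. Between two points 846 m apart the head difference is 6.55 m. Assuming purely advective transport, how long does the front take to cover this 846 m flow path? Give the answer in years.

Hydraulic gradient i = Δh / L = 6.55 / 846 = 0.007742.
Darcy flux q = K · i = 1.130 × 0.007742 = 0.008749 m/day.
Seepage velocity v = q / n_e = 0.008749 / 0.24 = 0.03645 m/day.
Travel time t = L / v = 846 / 0.03645 = 23208 days = 63.54 years.

63.5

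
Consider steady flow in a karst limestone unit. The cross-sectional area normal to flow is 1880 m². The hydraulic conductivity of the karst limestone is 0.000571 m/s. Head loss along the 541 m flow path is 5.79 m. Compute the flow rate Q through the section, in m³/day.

993

Convert K: 0.000571 m/s × 86400 = 49.33 m/day.
Hydraulic gradient i = Δh / L = 5.79 / 541 = 0.01070.
Darcy's law: Q = K · A · i = 49.33 × 1880 × 0.01070 = 992.6 m³/day.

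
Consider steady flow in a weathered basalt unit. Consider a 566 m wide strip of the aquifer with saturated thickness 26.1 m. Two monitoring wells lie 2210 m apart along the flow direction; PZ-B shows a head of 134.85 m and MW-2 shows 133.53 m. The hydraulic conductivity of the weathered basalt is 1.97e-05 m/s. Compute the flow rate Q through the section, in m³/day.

15.0

Convert K: 1.97e-05 m/s × 86400 = 1.702 m/day.
Cross-sectional area A = 566 × 26.1 = 14773 m².
Hydraulic gradient i = (134.85 − 133.53) / 2210 = 1.32 / 2210 = 0.0005973.
Darcy's law: Q = K · A · i = 1.702 × 14773 × 0.0005973 = 15.02 m³/day.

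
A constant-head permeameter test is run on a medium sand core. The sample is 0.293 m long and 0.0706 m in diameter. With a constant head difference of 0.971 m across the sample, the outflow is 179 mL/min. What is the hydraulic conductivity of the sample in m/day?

Cross-sectional area A = π·(d/2)² = π × (0.0706/2)² = 0.003915 m².
Convert discharge: 179 mL/min = 2.983e-06 m³/s.
Darcy's law rearranged: K = Q·L / (A·Δh) = 2.983e-06 × 0.293 / (0.003915 × 0.971) = 0.0002300 m/s = 19.87 m/day.

19.9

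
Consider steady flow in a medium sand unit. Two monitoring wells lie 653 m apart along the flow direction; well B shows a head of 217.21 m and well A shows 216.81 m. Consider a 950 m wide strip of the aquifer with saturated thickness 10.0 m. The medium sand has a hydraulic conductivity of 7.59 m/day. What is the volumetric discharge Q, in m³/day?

Cross-sectional area A = 950 × 10.0 = 9500 m².
Hydraulic gradient i = (217.21 − 216.81) / 653 = 0.4 / 653 = 0.0006126.
Darcy's law: Q = K · A · i = 7.590 × 9500 × 0.0006126 = 44.17 m³/day.

44.2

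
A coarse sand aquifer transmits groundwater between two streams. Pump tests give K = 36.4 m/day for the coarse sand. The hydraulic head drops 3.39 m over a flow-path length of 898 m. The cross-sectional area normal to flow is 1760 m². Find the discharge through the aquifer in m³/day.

242

Hydraulic gradient i = Δh / L = 3.39 / 898 = 0.003775.
Darcy's law: Q = K · A · i = 36.40 × 1760 × 0.003775 = 241.8 m³/day.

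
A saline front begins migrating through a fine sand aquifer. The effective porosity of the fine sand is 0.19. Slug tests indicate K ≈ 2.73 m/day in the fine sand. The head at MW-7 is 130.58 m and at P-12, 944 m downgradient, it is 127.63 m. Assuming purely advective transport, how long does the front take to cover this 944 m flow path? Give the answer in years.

57.6

Hydraulic gradient i = (130.58 − 127.63) / 944 = 2.95 / 944 = 0.003125.
Darcy flux q = K · i = 2.730 × 0.003125 = 0.008531 m/day.
Seepage velocity v = q / n_e = 0.008531 / 0.19 = 0.04490 m/day.
Travel time t = L / v = 944 / 0.04490 = 21024 days = 57.56 years.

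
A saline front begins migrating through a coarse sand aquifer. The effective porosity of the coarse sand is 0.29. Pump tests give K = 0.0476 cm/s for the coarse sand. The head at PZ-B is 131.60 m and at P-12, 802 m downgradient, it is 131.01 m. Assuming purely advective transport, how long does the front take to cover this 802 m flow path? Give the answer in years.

21.0

Convert K: 0.0476 cm/s × 864 = 41.13 m/day.
Hydraulic gradient i = (131.60 − 131.01) / 802 = 0.59 / 802 = 0.0007357.
Darcy flux q = K · i = 41.13 × 0.0007357 = 0.03026 m/day.
Seepage velocity v = q / n_e = 0.03026 / 0.29 = 0.1043 m/day.
Travel time t = L / v = 802 / 0.1043 = 7687 days = 21.05 years.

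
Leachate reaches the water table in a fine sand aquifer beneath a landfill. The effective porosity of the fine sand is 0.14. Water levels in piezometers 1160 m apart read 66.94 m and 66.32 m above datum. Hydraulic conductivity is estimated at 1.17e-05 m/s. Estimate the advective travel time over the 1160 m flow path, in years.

Convert K: 1.17e-05 m/s × 86400 = 1.011 m/day.
Hydraulic gradient i = (66.94 − 66.32) / 1160 = 0.62 / 1160 = 0.0005345.
Darcy flux q = K · i = 1.011 × 0.0005345 = 0.0005403 m/day.
Seepage velocity v = q / n_e = 0.0005403 / 0.14 = 0.003859 m/day.
Travel time t = L / v = 1160 / 0.003859 = 3.006e+05 days = 822.9 years.

823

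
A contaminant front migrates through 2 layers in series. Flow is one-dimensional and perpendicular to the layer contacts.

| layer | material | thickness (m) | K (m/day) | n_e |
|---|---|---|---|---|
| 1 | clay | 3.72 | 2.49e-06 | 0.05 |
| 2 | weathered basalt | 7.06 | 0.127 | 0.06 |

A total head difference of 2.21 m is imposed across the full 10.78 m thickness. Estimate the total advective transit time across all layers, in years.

With flow normal to the layers, continuity requires the same specific discharge q through every layer.
Σ(b_i/K_i) = 3.72/2.49e-06 + 7.06/0.127 = 1.494e+06 d.
q = Δh / Σ(b_i/K_i) = 2.21 / 1.494e+06 = 1.479e-06 m/day.
In each layer the seepage velocity is v_i = q/n_i, so the layer transit time is t_i = b_i·n_i / q:
  layer 1 (clay): t_1 = 3.72 × 0.05 / 1.479e-06 = 1.257e+05 d
  layer 2 (weathered basalt): t_2 = 7.06 × 0.06 / 1.479e-06 = 2.864e+05 d
Total t = Σ t_i = 4.121e+05 days = 1128 years.

1130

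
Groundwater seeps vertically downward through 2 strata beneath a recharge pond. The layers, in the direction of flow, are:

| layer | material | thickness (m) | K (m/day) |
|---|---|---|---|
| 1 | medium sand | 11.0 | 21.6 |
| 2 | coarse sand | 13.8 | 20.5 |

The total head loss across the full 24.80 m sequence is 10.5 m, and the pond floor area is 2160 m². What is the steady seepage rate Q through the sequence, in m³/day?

19200

Flow is perpendicular to layering, so the layers act in series and the equivalent K is the thickness-weighted harmonic mean.
Total thickness L = 11.0 + 13.8 = 24.80 m.
Σ(b_i/K_i) = 11.0/21.6 + 13.8/20.5 = 1.182 d.
K_eq = L / Σ(b_i/K_i) = 24.80 / 1.182 = 20.97 m/day.
Q = K_eq · A · (Δh/L) = 20.97 × 2160 × (10.5/24.80) = 19181 m³/day.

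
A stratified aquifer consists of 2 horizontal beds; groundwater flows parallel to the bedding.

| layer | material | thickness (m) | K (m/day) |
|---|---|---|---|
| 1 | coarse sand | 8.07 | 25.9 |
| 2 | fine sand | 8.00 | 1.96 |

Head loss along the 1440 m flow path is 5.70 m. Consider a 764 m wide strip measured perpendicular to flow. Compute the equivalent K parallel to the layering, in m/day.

14.0

Flow is parallel to layering, so each bed carries its own Darcy discharge and the transmissivities add.
Σ(K_i·b_i) = 25.9×8.07 + 1.96×8.00 = 224.7 m²/day.
Total thickness b = 16.07 m, so K_eq = Σ(K_i·b_i)/b = 13.98 m/day.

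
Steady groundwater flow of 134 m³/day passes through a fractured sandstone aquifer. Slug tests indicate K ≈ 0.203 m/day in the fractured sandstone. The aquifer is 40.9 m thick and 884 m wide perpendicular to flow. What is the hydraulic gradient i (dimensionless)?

Cross-sectional area A = 884 × 40.9 = 36156 m².
From Q = K·A·i, i = Q / (K·A) = 134 / (0.2030 × 36156) = 0.01826.

0.0183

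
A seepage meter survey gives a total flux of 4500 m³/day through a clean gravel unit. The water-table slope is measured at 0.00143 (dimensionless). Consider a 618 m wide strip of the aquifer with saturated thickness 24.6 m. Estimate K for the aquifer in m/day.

Cross-sectional area A = 618 × 24.6 = 15203 m².
Hydraulic gradient i = 0.00143.
From Q = K·A·i, K = Q / (A·i) = 4500 / (15203 × 0.001430) = 207.0 m/day.

207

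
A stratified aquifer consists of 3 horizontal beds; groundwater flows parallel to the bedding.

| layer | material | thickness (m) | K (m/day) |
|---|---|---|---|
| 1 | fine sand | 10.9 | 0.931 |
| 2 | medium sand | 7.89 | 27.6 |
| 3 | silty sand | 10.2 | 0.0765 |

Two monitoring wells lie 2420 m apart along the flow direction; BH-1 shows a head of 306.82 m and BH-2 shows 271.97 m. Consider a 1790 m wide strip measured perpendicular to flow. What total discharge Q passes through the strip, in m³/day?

Flow is parallel to layering, so each bed carries its own Darcy discharge and the transmissivities add.
Σ(K_i·b_i) = 0.931×10.9 + 27.6×7.89 + 0.0765×10.2 = 228.7 m²/day.
Hydraulic gradient i = (306.82 − 271.97) / 2420 = 34.85 / 2420 = 0.01440.
Q = Σ(K_i·b_i) · W · i = 228.7 × 1790 × 0.01440 = 5895 m³/day.

5900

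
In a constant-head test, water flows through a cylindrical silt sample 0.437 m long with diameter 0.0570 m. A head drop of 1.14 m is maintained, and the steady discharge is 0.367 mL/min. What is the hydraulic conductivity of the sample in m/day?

Cross-sectional area A = π·(d/2)² = π × (0.0570/2)² = 0.002552 m².
Convert discharge: 0.367 mL/min = 6.117e-09 m³/s.
Darcy's law rearranged: K = Q·L / (A·Δh) = 6.117e-09 × 0.437 / (0.002552 × 1.14) = 9.189e-07 m/s = 0.07939 m/day.

0.0794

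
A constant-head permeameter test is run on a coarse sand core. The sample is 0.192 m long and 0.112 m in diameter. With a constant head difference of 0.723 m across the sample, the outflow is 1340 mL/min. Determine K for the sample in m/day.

52.0

Cross-sectional area A = π·(d/2)² = π × (0.112/2)² = 0.009852 m².
Convert discharge: 1340 mL/min = 2.233e-05 m³/s.
Darcy's law rearranged: K = Q·L / (A·Δh) = 2.233e-05 × 0.192 / (0.009852 × 0.723) = 0.0006020 m/s = 52.01 m/day.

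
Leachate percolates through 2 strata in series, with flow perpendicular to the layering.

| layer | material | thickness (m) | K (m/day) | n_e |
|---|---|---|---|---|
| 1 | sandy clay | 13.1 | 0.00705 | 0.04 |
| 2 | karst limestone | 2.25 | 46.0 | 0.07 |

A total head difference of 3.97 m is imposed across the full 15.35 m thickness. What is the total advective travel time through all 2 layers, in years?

0.873

With flow normal to the layers, continuity requires the same specific discharge q through every layer.
Σ(b_i/K_i) = 13.1/0.00705 + 2.25/46.0 = 1858 d.
q = Δh / Σ(b_i/K_i) = 3.97 / 1858 = 0.002136 m/day.
In each layer the seepage velocity is v_i = q/n_i, so the layer transit time is t_i = b_i·n_i / q:
  layer 1 (sandy clay): t_1 = 13.1 × 0.04 / 0.002136 = 245.3 d
  layer 2 (karst limestone): t_2 = 2.25 × 0.07 / 0.002136 = 73.72 d
Total t = Σ t_i = 319.0 days = 0.8733 years.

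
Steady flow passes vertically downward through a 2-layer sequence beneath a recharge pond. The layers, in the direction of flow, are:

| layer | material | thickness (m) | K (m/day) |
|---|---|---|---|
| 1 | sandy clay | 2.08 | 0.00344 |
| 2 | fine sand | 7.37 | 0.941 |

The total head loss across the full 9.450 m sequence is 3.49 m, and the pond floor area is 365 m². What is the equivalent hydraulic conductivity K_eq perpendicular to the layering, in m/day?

0.0154

Flow is perpendicular to layering, so the layers act in series and the equivalent K is the thickness-weighted harmonic mean.
Total thickness L = 2.08 + 7.37 = 9.450 m.
Σ(b_i/K_i) = 2.08/0.00344 + 7.37/0.941 = 612.5 d.
K_eq = L / Σ(b_i/K_i) = 9.450 / 612.5 = 0.01543 m/day.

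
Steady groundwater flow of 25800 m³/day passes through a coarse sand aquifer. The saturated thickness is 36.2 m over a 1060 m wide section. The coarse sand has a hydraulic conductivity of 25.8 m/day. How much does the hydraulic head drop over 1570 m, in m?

Cross-sectional area A = 1060 × 36.2 = 38372 m².
From Q = K·A·i, i = Q / (K·A) = 25800 / (25.80 × 38372) = 0.02606.
Head loss Δh = i · L = 0.02606 × 1570 = 40.92 m.

40.9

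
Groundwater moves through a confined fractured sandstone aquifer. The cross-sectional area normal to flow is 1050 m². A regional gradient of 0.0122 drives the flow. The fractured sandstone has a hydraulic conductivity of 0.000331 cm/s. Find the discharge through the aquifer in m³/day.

3.66

Convert K: 0.000331 cm/s × 864 = 0.2860 m/day.
Hydraulic gradient i = 0.0122.
Darcy's law: Q = K · A · i = 0.2860 × 1050 × 0.01220 = 3.663 m³/day.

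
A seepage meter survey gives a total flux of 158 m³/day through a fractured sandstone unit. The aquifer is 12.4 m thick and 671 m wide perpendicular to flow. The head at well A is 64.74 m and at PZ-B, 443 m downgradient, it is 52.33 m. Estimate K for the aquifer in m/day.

Cross-sectional area A = 671 × 12.4 = 8320 m².
Hydraulic gradient i = (64.74 − 52.33) / 443 = 12.41 / 443 = 0.02801.
From Q = K·A·i, K = Q / (A·i) = 158 / (8320 × 0.02801) = 0.6779 m/day.

0.678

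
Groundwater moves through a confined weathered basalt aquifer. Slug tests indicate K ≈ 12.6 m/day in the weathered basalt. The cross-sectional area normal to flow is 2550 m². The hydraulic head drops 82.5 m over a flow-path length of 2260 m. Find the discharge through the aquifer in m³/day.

1170

Hydraulic gradient i = Δh / L = 82.5 / 2260 = 0.03650.
Darcy's law: Q = K · A · i = 12.60 × 2550 × 0.03650 = 1173 m³/day.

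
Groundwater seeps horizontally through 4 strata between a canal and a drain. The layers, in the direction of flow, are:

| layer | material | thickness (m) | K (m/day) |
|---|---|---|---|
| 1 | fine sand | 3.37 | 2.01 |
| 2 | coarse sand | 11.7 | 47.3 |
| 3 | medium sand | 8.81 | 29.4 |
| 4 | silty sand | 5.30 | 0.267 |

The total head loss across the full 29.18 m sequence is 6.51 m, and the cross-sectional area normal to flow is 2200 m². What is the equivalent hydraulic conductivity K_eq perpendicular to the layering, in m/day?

Flow is perpendicular to layering, so the layers act in series and the equivalent K is the thickness-weighted harmonic mean.
Total thickness L = 3.37 + 11.7 + 8.81 + 5.30 = 29.18 m.
Σ(b_i/K_i) = 3.37/2.01 + 11.7/47.3 + 8.81/29.4 + 5.30/0.267 = 22.07 d.
K_eq = L / Σ(b_i/K_i) = 29.18 / 22.07 = 1.322 m/day.

1.32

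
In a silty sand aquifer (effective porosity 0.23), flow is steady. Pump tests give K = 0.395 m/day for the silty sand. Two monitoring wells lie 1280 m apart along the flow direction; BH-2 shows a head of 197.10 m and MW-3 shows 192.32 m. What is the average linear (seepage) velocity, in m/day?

0.00641

Hydraulic gradient i = (197.10 − 192.32) / 1280 = 4.78 / 1280 = 0.003734.
Darcy flux q = K · i = 0.3950 × 0.003734 = 0.001475 m/day.
Seepage velocity v = q / n_e = 0.001475 / 0.23 = 0.006413 m/day.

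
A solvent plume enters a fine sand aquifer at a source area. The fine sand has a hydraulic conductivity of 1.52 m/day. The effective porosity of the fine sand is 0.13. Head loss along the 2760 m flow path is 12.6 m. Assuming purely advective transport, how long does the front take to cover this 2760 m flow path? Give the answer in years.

142

Hydraulic gradient i = Δh / L = 12.6 / 2760 = 0.004565.
Darcy flux q = K · i = 1.520 × 0.004565 = 0.006939 m/day.
Seepage velocity v = q / n_e = 0.006939 / 0.13 = 0.05338 m/day.
Travel time t = L / v = 2760 / 0.05338 = 51707 days = 141.6 years.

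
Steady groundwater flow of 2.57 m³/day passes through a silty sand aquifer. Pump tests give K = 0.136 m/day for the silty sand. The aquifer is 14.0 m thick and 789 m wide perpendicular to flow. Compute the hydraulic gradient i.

0.00171

Cross-sectional area A = 789 × 14.0 = 11046 m².
From Q = K·A·i, i = Q / (K·A) = 2.57 / (0.1360 × 11046) = 0.001711.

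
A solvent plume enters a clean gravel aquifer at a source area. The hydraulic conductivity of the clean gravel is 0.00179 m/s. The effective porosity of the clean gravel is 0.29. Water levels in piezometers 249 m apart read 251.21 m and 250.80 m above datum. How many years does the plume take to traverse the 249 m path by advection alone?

0.776

Convert K: 0.00179 m/s × 86400 = 154.7 m/day.
Hydraulic gradient i = (251.21 − 250.80) / 249 = 0.41 / 249 = 0.001647.
Darcy flux q = K · i = 154.7 × 0.001647 = 0.2547 m/day.
Seepage velocity v = q / n_e = 0.2547 / 0.29 = 0.8781 m/day.
Travel time t = L / v = 249 / 0.8781 = 283.6 days = 0.7763 years.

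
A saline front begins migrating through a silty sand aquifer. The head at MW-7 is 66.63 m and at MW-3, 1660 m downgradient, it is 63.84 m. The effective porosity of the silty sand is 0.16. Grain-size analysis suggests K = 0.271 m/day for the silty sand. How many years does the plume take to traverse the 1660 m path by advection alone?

Hydraulic gradient i = (66.63 − 63.84) / 1660 = 2.79 / 1660 = 0.001681.
Darcy flux q = K · i = 0.2710 × 0.001681 = 0.0004555 m/day.
Seepage velocity v = q / n_e = 0.0004555 / 0.16 = 0.002847 m/day.
Travel time t = L / v = 1660 / 0.002847 = 5.831e+05 days = 1597 years.

1600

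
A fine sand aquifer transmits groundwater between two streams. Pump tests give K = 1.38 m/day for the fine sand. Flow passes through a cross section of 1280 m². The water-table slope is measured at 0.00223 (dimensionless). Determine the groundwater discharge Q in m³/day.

Hydraulic gradient i = 0.00223.
Darcy's law: Q = K · A · i = 1.380 × 1280 × 0.002230 = 3.939 m³/day.

3.94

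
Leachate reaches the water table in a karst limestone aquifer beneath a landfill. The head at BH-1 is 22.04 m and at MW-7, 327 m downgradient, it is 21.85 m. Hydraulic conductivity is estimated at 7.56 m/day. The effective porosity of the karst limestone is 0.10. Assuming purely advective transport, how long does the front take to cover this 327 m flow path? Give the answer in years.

Hydraulic gradient i = (22.04 − 21.85) / 327 = 0.19 / 327 = 0.0005810.
Darcy flux q = K · i = 7.560 × 0.0005810 = 0.004393 m/day.
Seepage velocity v = q / n_e = 0.004393 / 0.10 = 0.04393 m/day.
Travel time t = L / v = 327 / 0.04393 = 7444 days = 20.38 years.

20.4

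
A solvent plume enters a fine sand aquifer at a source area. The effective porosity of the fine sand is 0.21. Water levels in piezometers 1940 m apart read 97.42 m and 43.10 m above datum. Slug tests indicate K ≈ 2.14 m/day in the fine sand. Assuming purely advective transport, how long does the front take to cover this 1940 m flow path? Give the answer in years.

18.6

Hydraulic gradient i = (97.42 − 43.10) / 1940 = 54.32 / 1940 = 0.02800.
Darcy flux q = K · i = 2.140 × 0.02800 = 0.05992 m/day.
Seepage velocity v = q / n_e = 0.05992 / 0.21 = 0.2853 m/day.
Travel time t = L / v = 1940 / 0.2853 = 6799 days = 18.61 years.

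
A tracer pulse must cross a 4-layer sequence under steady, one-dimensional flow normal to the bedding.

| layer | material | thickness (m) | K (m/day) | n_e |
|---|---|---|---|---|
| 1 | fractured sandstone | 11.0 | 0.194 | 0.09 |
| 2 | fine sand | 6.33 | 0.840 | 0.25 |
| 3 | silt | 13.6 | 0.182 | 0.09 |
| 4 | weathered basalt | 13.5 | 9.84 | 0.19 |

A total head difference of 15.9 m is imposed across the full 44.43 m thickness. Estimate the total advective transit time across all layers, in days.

56.1

With flow normal to the layers, continuity requires the same specific discharge q through every layer.
Σ(b_i/K_i) = 11.0/0.194 + 6.33/0.840 + 13.6/0.182 + 13.5/9.84 = 140.3 d.
q = Δh / Σ(b_i/K_i) = 15.9 / 140.3 = 0.1133 m/day.
In each layer the seepage velocity is v_i = q/n_i, so the layer transit time is t_i = b_i·n_i / q:
  layer 1 (fractured sandstone): t_1 = 11.0 × 0.09 / 0.1133 = 8.738 d
  layer 2 (fine sand): t_2 = 6.33 × 0.25 / 0.1133 = 13.97 d
  layer 3 (silt): t_3 = 13.6 × 0.09 / 0.1133 = 10.80 d
  layer 4 (weathered basalt): t_4 = 13.5 × 0.19 / 0.1133 = 22.64 d
Total t = Σ t_i = 56.15 days.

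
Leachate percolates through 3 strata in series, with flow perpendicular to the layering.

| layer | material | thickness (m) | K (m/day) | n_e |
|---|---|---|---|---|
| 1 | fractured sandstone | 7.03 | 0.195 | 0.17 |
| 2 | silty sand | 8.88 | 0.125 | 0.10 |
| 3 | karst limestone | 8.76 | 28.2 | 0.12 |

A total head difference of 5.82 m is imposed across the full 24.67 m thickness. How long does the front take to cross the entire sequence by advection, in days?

57.8

With flow normal to the layers, continuity requires the same specific discharge q through every layer.
Σ(b_i/K_i) = 7.03/0.195 + 8.88/0.125 + 8.76/28.2 = 107.4 d.
q = Δh / Σ(b_i/K_i) = 5.82 / 107.4 = 0.05419 m/day.
In each layer the seepage velocity is v_i = q/n_i, so the layer transit time is t_i = b_i·n_i / q:
  layer 1 (fractured sandstone): t_1 = 7.03 × 0.17 / 0.05419 = 22.05 d
  layer 2 (silty sand): t_2 = 8.88 × 0.10 / 0.05419 = 16.39 d
  layer 3 (karst limestone): t_3 = 8.76 × 0.12 / 0.05419 = 19.40 d
Total t = Σ t_i = 57.84 days.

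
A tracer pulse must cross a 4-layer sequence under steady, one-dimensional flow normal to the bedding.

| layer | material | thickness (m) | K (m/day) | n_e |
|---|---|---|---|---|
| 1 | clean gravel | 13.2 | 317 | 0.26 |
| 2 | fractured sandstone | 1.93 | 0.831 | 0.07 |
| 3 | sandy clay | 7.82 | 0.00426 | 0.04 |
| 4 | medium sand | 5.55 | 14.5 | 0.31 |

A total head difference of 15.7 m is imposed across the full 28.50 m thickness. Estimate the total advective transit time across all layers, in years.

With flow normal to the layers, continuity requires the same specific discharge q through every layer.
Σ(b_i/K_i) = 13.2/317 + 1.93/0.831 + 7.82/0.00426 + 5.55/14.5 = 1838 d.
q = Δh / Σ(b_i/K_i) = 15.7 / 1838 = 0.008540 m/day.
In each layer the seepage velocity is v_i = q/n_i, so the layer transit time is t_i = b_i·n_i / q:
  layer 1 (clean gravel): t_1 = 13.2 × 0.26 / 0.008540 = 401.9 d
  layer 2 (fractured sandstone): t_2 = 1.93 × 0.07 / 0.008540 = 15.82 d
  layer 3 (sandy clay): t_3 = 7.82 × 0.04 / 0.008540 = 36.63 d
  layer 4 (medium sand): t_4 = 5.55 × 0.31 / 0.008540 = 201.5 d
Total t = Σ t_i = 655.8 days = 1.795 years.

1.80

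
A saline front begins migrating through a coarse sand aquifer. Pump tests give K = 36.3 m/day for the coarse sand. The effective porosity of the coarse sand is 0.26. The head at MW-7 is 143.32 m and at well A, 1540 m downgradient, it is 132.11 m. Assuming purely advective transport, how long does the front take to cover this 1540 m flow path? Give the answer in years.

4.15

Hydraulic gradient i = (143.32 − 132.11) / 1540 = 11.21 / 1540 = 0.007279.
Darcy flux q = K · i = 36.30 × 0.007279 = 0.2642 m/day.
Seepage velocity v = q / n_e = 0.2642 / 0.26 = 1.016 m/day.
Travel time t = L / v = 1540 / 1.016 = 1515 days = 4.149 years.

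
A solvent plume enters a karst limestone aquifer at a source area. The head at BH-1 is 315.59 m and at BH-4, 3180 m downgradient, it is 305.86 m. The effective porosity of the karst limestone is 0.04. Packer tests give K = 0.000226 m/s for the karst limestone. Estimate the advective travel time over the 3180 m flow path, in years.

Convert K: 0.000226 m/s × 86400 = 19.53 m/day.
Hydraulic gradient i = (315.59 − 305.86) / 3180 = 9.73 / 3180 = 0.003060.
Darcy flux q = K · i = 19.53 × 0.003060 = 0.05975 m/day.
Seepage velocity v = q / n_e = 0.05975 / 0.04 = 1.494 m/day.
Travel time t = L / v = 3180 / 1.494 = 2129 days = 5.829 years.

5.83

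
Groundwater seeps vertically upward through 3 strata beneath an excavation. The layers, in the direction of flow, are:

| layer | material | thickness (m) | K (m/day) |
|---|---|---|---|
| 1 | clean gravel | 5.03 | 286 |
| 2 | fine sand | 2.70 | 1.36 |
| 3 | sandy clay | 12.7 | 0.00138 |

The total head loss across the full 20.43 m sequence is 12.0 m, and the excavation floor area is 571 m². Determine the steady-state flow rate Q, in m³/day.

Flow is perpendicular to layering, so the layers act in series and the equivalent K is the thickness-weighted harmonic mean.
Total thickness L = 5.03 + 2.70 + 12.7 = 20.43 m.
Σ(b_i/K_i) = 5.03/286 + 2.70/1.36 + 12.7/0.00138 = 9205 d.
K_eq = L / Σ(b_i/K_i) = 20.43 / 9205 = 0.002219 m/day.
Q = K_eq · A · (Δh/L) = 0.002219 × 571 × (12.0/20.43) = 0.7444 m³/day.

0.744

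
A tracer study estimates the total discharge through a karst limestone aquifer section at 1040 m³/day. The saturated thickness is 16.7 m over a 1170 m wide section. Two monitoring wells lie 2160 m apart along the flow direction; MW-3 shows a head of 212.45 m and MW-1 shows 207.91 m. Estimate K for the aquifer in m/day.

Cross-sectional area A = 1170 × 16.7 = 19539 m².
Hydraulic gradient i = (212.45 − 207.91) / 2160 = 4.54 / 2160 = 0.002102.
From Q = K·A·i, K = Q / (A·i) = 1040 / (19539 × 0.002102) = 25.32 m/day.

25.3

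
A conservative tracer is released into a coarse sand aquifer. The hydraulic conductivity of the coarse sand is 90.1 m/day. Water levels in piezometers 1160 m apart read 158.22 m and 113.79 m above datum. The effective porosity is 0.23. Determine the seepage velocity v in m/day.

15.0

Hydraulic gradient i = (158.22 − 113.79) / 1160 = 44.43 / 1160 = 0.03830.
Darcy flux q = K · i = 90.10 × 0.03830 = 3.451 m/day.
Seepage velocity v = q / n_e = 3.451 / 0.23 = 15.00 m/day.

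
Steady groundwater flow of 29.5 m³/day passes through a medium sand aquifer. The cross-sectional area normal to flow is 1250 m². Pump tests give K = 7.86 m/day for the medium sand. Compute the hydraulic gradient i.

From Q = K·A·i, i = Q / (K·A) = 29.5 / (7.860 × 1250) = 0.003003.

0.00300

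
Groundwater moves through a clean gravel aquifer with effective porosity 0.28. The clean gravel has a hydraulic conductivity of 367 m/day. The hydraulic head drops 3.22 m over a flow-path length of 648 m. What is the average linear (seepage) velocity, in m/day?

Hydraulic gradient i = Δh / L = 3.22 / 648 = 0.004969.
Darcy flux q = K · i = 367.0 × 0.004969 = 1.824 m/day.
Seepage velocity v = q / n_e = 1.824 / 0.28 = 6.513 m/day.

6.51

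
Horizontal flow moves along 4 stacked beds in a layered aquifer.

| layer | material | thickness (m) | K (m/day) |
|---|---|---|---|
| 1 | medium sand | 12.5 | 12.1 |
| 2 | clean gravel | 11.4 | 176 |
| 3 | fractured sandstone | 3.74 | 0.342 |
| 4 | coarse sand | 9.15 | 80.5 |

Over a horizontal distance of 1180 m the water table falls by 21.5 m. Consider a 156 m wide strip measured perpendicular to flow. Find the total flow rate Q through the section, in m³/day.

Flow is parallel to layering, so each bed carries its own Darcy discharge and the transmissivities add.
Σ(K_i·b_i) = 12.1×12.5 + 176×11.4 + 0.342×3.74 + 80.5×9.15 = 2896 m²/day.
Hydraulic gradient i = Δh / L = 21.5 / 1180 = 0.01822.
Q = Σ(K_i·b_i) · W · i = 2896 × 156 × 0.01822 = 8230 m³/day.

8230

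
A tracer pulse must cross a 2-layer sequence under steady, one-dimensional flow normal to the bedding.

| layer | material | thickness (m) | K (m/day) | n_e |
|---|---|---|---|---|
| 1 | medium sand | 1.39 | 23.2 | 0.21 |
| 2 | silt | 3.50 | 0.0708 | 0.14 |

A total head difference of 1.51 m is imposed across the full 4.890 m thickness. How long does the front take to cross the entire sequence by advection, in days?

25.6

With flow normal to the layers, continuity requires the same specific discharge q through every layer.
Σ(b_i/K_i) = 1.39/23.2 + 3.50/0.0708 = 49.49 d.
q = Δh / Σ(b_i/K_i) = 1.51 / 49.49 = 0.03051 m/day.
In each layer the seepage velocity is v_i = q/n_i, so the layer transit time is t_i = b_i·n_i / q:
  layer 1 (medium sand): t_1 = 1.39 × 0.21 / 0.03051 = 9.568 d
  layer 2 (silt): t_2 = 3.50 × 0.14 / 0.03051 = 16.06 d
Total t = Σ t_i = 25.63 days.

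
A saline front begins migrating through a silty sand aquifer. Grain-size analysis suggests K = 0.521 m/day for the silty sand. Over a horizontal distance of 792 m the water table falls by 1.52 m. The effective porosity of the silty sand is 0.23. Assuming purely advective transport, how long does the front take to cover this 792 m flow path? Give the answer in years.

Hydraulic gradient i = Δh / L = 1.52 / 792 = 0.001919.
Darcy flux q = K · i = 0.5210 × 0.001919 = 0.0009999 m/day.
Seepage velocity v = q / n_e = 0.0009999 / 0.23 = 0.004347 m/day.
Travel time t = L / v = 792 / 0.004347 = 1.822e+05 days = 498.8 years.

499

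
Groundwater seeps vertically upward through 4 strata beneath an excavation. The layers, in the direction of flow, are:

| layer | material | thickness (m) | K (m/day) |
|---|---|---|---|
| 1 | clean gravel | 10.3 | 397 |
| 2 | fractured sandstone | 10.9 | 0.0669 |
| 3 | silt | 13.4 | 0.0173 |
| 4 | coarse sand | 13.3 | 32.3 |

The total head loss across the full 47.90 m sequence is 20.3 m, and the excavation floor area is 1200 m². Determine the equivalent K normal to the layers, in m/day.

Flow is perpendicular to layering, so the layers act in series and the equivalent K is the thickness-weighted harmonic mean.
Total thickness L = 10.3 + 10.9 + 13.4 + 13.3 = 47.90 m.
Σ(b_i/K_i) = 10.3/397 + 10.9/0.0669 + 13.4/0.0173 + 13.3/32.3 = 937.9 d.
K_eq = L / Σ(b_i/K_i) = 47.90 / 937.9 = 0.05107 m/day.

0.0511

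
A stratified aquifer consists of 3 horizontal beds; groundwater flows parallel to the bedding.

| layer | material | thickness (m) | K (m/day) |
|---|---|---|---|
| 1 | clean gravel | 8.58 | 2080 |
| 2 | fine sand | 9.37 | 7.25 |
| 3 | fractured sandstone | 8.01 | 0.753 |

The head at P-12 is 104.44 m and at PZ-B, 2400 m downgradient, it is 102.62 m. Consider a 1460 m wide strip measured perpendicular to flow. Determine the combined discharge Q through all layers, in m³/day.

19800

Flow is parallel to layering, so each bed carries its own Darcy discharge and the transmissivities add.
Σ(K_i·b_i) = 2080×8.58 + 7.25×9.37 + 0.753×8.01 = 17920 m²/day.
Hydraulic gradient i = (104.44 − 102.62) / 2400 = 1.82 / 2400 = 0.0007583.
Q = Σ(K_i·b_i) · W · i = 17920 × 1460 × 0.0007583 = 19841 m³/day.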